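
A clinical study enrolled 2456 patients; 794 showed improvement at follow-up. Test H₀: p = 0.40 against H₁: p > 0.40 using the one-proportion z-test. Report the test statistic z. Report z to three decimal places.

z = -7.760

Sample proportion p̂ = 794/2456 = 0.32329.
SE₀ = √(0.40·0.60/2456) = 0.009885.
Test statistic: z = -0.07671/0.009885 = -7.760.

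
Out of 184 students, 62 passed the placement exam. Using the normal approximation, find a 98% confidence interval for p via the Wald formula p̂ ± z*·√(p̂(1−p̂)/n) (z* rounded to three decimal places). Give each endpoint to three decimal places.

(0.256, 0.418)

p̂ = 62/184 = 0.33696.
SE(p̂) = √(0.33696·0.66304/184) = 0.034846.
z* = 2.326 at the 98% level.
Margin of error: 2.326 × 0.034846 = 0.08105.
CI: 0.33696 ± 0.08105 = (0.256, 0.418).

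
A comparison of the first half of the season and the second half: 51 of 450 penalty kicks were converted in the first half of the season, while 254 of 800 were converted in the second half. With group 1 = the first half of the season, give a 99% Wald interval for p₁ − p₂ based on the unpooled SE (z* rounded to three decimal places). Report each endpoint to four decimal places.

(-0.2614, -0.1469)

p̂₁ = 0.11333, p̂₂ = 0.31750, so the observed difference is -0.20417.
Unpooled SE = √(p̂₁(1−p̂₁)/n₁ + p̂₂(1−p̂₂)/n₂) = √(0.000223309 + 0.000270867) = 0.022230.
The 99% critical value is z* = 2.576. Margin = 2.576·0.022230 = 0.05726.
Interval: -0.20417 ± 0.05726 → (-0.2614, -0.1469).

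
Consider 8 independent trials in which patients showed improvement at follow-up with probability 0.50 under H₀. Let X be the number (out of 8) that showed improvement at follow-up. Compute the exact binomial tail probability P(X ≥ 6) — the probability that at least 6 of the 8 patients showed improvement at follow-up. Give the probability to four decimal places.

X is binomial with n = 8 and p = 0.50.
P(X ≥ 6) = C(8,6)·0.50^6·0.50^2 + C(8,7)·0.50^7·0.50^1 + C(8,8)·0.50^8·0.50^0.
= 0.109375 + 0.031250 + 0.003906 = 0.1445.

P = 0.1445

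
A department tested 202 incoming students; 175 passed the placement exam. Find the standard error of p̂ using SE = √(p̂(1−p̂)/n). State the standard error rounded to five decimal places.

SE = 0.02394

The sample proportion is 175/202 = 0.86634.
p̂(1−p̂) = 0.115795.
SE = √(0.115795/202) = √0.000573243 = 0.02394.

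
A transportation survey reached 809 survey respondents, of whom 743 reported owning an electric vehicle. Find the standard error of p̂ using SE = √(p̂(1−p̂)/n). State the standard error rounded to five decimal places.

The sample proportion is 743/809 = 0.91842.
p̂(1−p̂) = 0.074925.
SE = √(0.074925/809) = 0.00962.

SE = 0.00962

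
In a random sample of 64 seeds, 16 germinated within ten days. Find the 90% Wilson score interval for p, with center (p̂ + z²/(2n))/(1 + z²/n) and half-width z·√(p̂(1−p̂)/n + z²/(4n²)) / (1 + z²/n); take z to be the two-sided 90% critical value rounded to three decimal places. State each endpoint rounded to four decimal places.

(0.1723, 0.3479)

Here p̂ = 16/64 = 0.25000 and z = 1.645 (z² = 2.706025).
1 + z²/n = 1.042282.
Adjusted center: (0.25000 + z²/(2n))/1.042282 = 0.26014.
Radicand: p̂(1−p̂)/n + z²/(4n²) = 0.002929688 + 0.000165163 = 0.003094851.
Half-width = z·√(radicand)/denom = 1.645·0.055631/1.042282 = 0.08780.
CI: 0.26014 ± 0.08780 = (0.1723, 0.3479).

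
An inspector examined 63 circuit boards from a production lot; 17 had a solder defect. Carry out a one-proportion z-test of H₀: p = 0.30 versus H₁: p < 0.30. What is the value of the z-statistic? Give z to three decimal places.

z = -0.522

Sample proportion p̂ = 17/63 = 0.26984.
Under H₀, SE = √(p₀(1−p₀)/n) = √(0.30·0.70/63) = √0.003333333 = 0.057735.
Test statistic: z = -0.03016/0.057735 = -0.522.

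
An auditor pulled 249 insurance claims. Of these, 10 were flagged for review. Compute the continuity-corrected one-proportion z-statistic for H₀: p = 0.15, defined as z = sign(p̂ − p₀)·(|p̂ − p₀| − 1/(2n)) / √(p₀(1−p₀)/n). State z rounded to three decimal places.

Sample proportion p̂ = 10/249 = 0.04016. p̂ − p₀ = -0.109839.
1/(2n) = 0.002008.
Corrected numerator: |-0.109839| − 0.002008 = 0.107831.
Null standard error: √(0.15·0.85/249) = √0.000512048 = 0.022628.
z = (−)0.107831/0.022628 = -4.765.

z = -4.765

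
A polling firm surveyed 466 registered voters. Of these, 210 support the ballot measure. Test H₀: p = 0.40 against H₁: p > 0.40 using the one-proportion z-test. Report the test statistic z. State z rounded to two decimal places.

z = 2.23

Sample proportion p̂ = 210/466 = 0.45064.
Null standard error: √(0.40·0.60/466) = √0.000515021 = 0.022694.
z = (0.45064 − 0.40)/0.022694 = 0.05064/0.022694 = 2.23.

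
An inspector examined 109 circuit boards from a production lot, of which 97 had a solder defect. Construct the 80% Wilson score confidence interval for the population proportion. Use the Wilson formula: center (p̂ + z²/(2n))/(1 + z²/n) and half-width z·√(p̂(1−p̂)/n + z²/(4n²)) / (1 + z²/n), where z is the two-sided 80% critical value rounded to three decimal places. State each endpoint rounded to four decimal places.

(0.8455, 0.9227)

Here p̂ = 97/109 = 0.88991 and z = 1.282 (z² = 1.643524).
1 + z²/n = 1.015078.
Center = (0.88991 + 0.007539)/1.015078 = 0.88412.
Radicand: p̂(1−p̂)/n + z²/(4n²) = 0.000898822 + 0.000034583 = 0.000933405.
Half-width = z·√(radicand)/denom = 1.282·0.030552/1.015078 = 0.03859.
So the interval runs from 0.8455 to 0.9227.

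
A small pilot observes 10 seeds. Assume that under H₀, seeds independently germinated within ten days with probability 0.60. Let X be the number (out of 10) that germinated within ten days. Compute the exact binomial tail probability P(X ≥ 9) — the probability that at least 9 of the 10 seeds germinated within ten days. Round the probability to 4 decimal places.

X ~ Binomial(n=10, p=0.60).
P(X ≥ 9) = C(10,9)·0.60^9·0.40^1 + C(10,10)·0.60^10·0.40^0.
= 0.040311 + 0.006047 = 0.0464.

P = 0.0464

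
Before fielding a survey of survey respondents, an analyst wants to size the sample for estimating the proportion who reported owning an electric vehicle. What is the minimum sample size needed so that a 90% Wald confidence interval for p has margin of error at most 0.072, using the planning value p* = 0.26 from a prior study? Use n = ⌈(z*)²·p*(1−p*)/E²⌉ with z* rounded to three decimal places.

n = 101

z* = 1.645 at the 90% level.
p*(1−p*) = 0.26·0.74 = 0.1924.
Required n before rounding: 2.706025 × 0.1924 / 0.072² = 100.432.
⌈100.432⌉ = 101.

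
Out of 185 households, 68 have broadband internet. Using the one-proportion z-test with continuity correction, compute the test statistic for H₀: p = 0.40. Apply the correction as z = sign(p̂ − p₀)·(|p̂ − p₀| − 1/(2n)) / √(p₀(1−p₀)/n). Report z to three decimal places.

p̂ = 68/185 = 0.36757. p̂ − p₀ = -0.032432.
1/(2n) = 0.002703.
Corrected numerator: |-0.032432| − 0.002703 = 0.029729.
Under H₀, SE = √(p₀(1−p₀)/n) = √(0.40·0.60/185) = √0.001297297 = 0.036018.
z = (−)0.029729/0.036018 = -0.825.

z = -0.825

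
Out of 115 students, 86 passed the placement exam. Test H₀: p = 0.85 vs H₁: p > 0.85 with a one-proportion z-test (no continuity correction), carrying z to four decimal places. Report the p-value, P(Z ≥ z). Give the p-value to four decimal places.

Sample proportion p̂ = 86/115 = 0.74783.
Null standard error: √(0.85·0.15/115) = √0.001108696 = 0.033297.
z = (p̂ − p₀)/SE = (86/115 − 0.85)/0.033297 ≈ -3.0686.
p-value = P(Z ≥ z) with z = -3.0686 → 0.9989.

p-value = 0.9989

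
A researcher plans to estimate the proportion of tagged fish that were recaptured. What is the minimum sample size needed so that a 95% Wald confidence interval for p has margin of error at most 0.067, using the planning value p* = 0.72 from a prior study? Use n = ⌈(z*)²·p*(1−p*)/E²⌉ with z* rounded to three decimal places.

n = 173

For 95% confidence, z* = 1.960.
p*(1−p*) = 0.72·0.28 = 0.2016.
(z*)²·p*(1−p*)/E² = 3.841600·0.2016/0.004489 = 172.525.
⌈172.525⌉ = 173.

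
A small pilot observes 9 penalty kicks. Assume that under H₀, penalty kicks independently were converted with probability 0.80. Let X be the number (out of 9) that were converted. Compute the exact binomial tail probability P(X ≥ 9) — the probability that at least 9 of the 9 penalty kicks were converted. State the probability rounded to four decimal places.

P = 0.1342

X ~ Binomial(n=9, p=0.80).
P(X ≥ 9) = C(9,9)·0.80^9·0.20^0.
= 0.134218 = 0.1342.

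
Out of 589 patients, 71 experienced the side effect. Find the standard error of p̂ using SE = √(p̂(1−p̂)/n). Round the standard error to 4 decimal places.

With x = 71 successes in n = 589, p̂ = 0.12054.
p̂(1−p̂) = 0.12054·0.87946 = 0.106010.
SE = √(0.106010/589) = 0.0134.

SE = 0.0134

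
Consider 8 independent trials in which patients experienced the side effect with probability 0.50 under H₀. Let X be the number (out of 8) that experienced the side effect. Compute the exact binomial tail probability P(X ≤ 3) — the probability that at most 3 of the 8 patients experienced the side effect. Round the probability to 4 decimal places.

X is binomial with n = 8 and p = 0.50.
P(X ≤ 3) = C(8,0)·0.50^0·0.50^8 + C(8,1)·0.50^1·0.50^7 + C(8,2)·0.50^2·0.50^6 + C(8,3)·0.50^3·0.50^5.
= 0.003906 + 0.031250 + 0.109375 + 0.218750 = 0.3633.

P = 0.3633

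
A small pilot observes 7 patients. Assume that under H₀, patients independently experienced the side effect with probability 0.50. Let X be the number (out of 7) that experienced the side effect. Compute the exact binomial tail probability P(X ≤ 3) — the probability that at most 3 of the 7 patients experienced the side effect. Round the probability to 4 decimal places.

P = 0.5000

X ~ Binomial(n=7, p=0.50).
P(X ≤ 3) = C(7,0)·0.50^0·0.50^7 + C(7,1)·0.50^1·0.50^6 + C(7,2)·0.50^2·0.50^5 + C(7,3)·0.50^3·0.50^4.
= 0.007812 + 0.054688 + 0.164062 + 0.273438 = 0.5000.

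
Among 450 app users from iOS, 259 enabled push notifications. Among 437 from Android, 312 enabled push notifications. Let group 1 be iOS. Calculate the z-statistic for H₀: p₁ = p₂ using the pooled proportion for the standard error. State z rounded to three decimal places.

z = -4.303

p̂₁ = 259/450 = 0.57556, p̂₂ = 312/437 = 0.71396.
Pooled p̂ = (259+312)/(450+437) = 571/887 = 0.64374.
SE = √[p̂(1−p̂)(1/n₁+1/n₂)] = √[0.64374·0.35626·(1/450+1/437)] ≈ 0.032163.
z = (p̂₁ − p̂₂)/SE = (0.57556 − 0.71396)/0.032163 = -0.13840/0.032163 = -4.303.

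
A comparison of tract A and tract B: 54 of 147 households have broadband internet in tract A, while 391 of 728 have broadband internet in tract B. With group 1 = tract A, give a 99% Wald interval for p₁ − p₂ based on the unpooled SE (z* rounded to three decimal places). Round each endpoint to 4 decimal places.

p̂₁ = 0.36735, p̂₂ = 0.53709, so the observed difference is -0.16974.
SE = √(0.001580974 + 0.000341517) = √0.001922491 = 0.043846.
z* = 2.576 at the 99% level. Margin of error = 0.11295.
So the interval runs from -0.2827 to -0.0568.

(-0.2827, -0.0568)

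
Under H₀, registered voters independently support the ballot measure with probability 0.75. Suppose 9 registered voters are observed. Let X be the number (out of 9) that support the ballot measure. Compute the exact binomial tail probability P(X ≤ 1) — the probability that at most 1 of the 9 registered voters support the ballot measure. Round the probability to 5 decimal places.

X ~ Binomial(n=9, p=0.75).
P(X ≤ 1) = C(9,0)·0.75^0·0.25^9 + C(9,1)·0.75^1·0.25^8.
= 0.000004 + 0.000103 = 0.00011.

P = 0.00011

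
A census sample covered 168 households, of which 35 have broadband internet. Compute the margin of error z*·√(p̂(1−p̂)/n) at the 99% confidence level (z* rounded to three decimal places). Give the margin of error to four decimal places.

ME = 0.0807

With x = 35 successes in n = 168, p̂ = 0.20833.
SE = √(p̂(1−p̂)/n) = √(0.164931/168) = 0.031333.
The 99% critical value is z* = 2.576.
Margin of error = z*·SE = 2.576 × 0.031333 = 0.0807.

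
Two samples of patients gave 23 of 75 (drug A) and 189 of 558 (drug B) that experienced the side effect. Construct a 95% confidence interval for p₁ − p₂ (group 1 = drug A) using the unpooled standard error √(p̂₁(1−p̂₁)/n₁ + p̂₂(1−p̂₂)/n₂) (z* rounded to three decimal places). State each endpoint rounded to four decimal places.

p̂₁ = 23/75 = 0.30667, p̂₂ = 189/558 = 0.33871; p̂₁ − p̂₂ = -0.03204.
SE = √(0.002834963 + 0.000401408) = √0.003236371 = 0.056889.
The 95% critical value is z* = 1.960. Margin of error = 0.11150.
So the interval runs from -0.1435 to 0.0795.

(-0.1435, 0.0795)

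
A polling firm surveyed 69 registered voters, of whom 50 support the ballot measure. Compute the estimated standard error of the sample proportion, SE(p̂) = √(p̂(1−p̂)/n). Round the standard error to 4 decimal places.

SE = 0.0538

The sample proportion is 50/69 = 0.72464.
p̂(1−p̂) = 0.72464·0.27536 = 0.199537.
SE = √(0.199537/69) = √0.002891841 = 0.0538.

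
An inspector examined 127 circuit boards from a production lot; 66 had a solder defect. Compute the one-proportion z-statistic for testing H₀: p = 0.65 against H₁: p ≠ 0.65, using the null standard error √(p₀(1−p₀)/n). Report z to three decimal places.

z = -3.079

Sample proportion p̂ = 66/127 = 0.51969.
SE₀ = √(0.65·0.35/127) = 0.042324.
Test statistic: z = -0.13031/0.042324 = -3.079.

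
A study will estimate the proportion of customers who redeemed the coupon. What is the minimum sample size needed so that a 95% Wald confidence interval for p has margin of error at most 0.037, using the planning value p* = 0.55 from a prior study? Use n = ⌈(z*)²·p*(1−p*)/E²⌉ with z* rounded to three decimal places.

n = 695

For 95% confidence, z* = 1.960.
p*(1−p*) = 0.2475.
(z*)²·p*(1−p*)/E² = 3.841600·0.2475/0.001369 = 694.519.
⌈694.519⌉ = 695.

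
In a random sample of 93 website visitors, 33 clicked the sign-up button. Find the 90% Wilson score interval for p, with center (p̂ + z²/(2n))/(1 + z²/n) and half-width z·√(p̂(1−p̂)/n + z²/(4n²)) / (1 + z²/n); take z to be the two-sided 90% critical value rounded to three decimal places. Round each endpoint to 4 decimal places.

(0.2784, 0.4395)

Here p̂ = 33/93 = 0.35484 and z = 1.645 (z² = 2.706025).
Denominator 1 + z²/n = 1 + 2.706025/93 = 1.029097.
Adjusted center: (0.35484 + z²/(2n))/1.029097 = 0.35894.
Radicand: p̂(1−p̂)/n + z²/(4n²) = 0.002461594 + 0.000078218 = 0.002539812.
Half-width = z·√(radicand)/denom = 1.645·0.050397/1.029097 = 0.08056.
CI: 0.35894 ± 0.08056 = (0.2784, 0.4395).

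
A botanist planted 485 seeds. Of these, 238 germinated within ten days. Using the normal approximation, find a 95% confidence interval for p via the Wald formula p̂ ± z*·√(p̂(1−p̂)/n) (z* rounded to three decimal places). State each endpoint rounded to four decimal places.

Sample proportion p̂ = 238/485 = 0.49072.
SE(p̂) = √(0.49072·0.50928/485) = 0.022700.
For 95% confidence, z* = 1.960.
Margin = 1.960·0.022700 = 0.04449.
So the interval runs from 0.4462 to 0.5352.

(0.4462, 0.5352)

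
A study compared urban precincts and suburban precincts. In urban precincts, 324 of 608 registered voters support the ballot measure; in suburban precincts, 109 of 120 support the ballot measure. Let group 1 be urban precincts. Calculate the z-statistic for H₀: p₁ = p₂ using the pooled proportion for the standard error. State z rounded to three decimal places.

z = -7.656

p̂₁ = 324/608 = 0.53289, p̂₂ = 109/120 = 0.90833.
Pooled p̂ = (324+109)/(608+120) = 433/728 = 0.59478.
Pooled SE = √[0.2410167·0.00997807] ≈ 0.049040.
z = (p̂₁ − p̂₂)/SE = (0.53289 − 0.90833)/0.049040 = -0.37544/0.049040 = -7.656.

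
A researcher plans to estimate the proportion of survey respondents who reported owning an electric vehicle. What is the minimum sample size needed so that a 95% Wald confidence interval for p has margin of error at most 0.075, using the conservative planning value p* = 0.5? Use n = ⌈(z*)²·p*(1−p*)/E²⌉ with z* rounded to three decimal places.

For 95% confidence, z* = 1.960.
p*(1−p*) = 0.2500.
Required n before rounding: 3.841600 × 0.2500 / 0.075² = 170.738.
Rounding up, n = 171.

n = 171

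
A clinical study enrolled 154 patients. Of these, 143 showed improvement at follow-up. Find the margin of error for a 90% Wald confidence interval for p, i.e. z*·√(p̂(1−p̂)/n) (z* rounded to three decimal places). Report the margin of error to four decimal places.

Sample proportion p̂ = 143/154 = 0.92857.
Standard error of p̂: √(0.066327/154) = √0.000430692 = 0.020753.
For 90% confidence, z* = 1.645.
So ME = 0.0341.

ME = 0.0341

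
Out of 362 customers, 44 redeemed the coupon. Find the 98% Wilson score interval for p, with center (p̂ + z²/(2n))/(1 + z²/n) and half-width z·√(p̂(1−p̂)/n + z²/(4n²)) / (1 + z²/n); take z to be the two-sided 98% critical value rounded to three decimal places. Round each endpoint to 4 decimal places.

Here p̂ = 44/362 = 0.12155 and z = 2.326 (z² = 5.410276).
1 + z²/n = 1.014946.
Center = (0.12155 + 0.007473)/1.014946 = 0.12712.
Radicand: p̂(1−p̂)/n + z²/(4n²) = 0.000294954 + 0.000010321 = 0.000305275.
Half-width = 2.326·√0.000305275/1.014946 = 0.04004.
Interval: 0.12712 ± 0.04004 → (0.0871, 0.1672).

(0.0871, 0.1672)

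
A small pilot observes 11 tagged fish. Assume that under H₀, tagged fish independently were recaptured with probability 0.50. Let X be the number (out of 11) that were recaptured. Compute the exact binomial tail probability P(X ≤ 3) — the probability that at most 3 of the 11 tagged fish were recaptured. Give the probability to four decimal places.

X ~ Binomial(n=11, p=0.50).
P(X ≤ 3) = C(11,0)·0.50^0·0.50^11 + C(11,1)·0.50^1·0.50^10 + C(11,2)·0.50^2·0.50^9 + C(11,3)·0.50^3·0.50^8.
= 0.000488 + 0.005371 + 0.026855 + 0.080566 = 0.1133.

P = 0.1133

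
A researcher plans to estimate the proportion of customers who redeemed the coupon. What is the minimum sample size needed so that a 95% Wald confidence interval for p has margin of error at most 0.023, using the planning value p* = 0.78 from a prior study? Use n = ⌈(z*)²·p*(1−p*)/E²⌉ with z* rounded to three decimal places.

n = 1247

z* = 1.960 at the 95% level.
p*(1−p*) = 0.78·0.22 = 0.1716.
(z*)²·p*(1−p*)/E² = 3.841600·0.1716/0.000529 = 1246.160.
⌈1246.160⌉ = 1247.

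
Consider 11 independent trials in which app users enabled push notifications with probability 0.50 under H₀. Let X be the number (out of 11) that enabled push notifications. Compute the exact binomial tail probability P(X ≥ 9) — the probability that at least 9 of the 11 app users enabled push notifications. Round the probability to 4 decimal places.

X ~ Binomial(n=11, p=0.50).
P(X ≥ 9) = C(11,9)·0.50^9·0.50^2 + C(11,10)·0.50^10·0.50^1 + C(11,11)·0.50^11·0.50^0.
= 0.026855 + 0.005371 + 0.000488 = 0.0327.

P = 0.0327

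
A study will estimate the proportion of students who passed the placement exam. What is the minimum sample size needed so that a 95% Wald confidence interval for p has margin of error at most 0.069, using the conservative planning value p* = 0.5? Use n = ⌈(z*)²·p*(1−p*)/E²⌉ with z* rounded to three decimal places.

n = 202

z* = 1.960 at the 95% level.
p*(1−p*) = 0.2500.
Required n before rounding: 3.841600 × 0.2500 / 0.069² = 201.722.
⌈201.722⌉ = 202.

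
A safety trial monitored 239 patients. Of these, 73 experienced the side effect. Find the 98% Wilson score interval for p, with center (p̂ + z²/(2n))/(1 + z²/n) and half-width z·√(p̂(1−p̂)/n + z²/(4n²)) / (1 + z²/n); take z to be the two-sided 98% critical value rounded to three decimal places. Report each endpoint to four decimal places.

p̂ = 73/239 = 0.30544; z = 2.326, so z² = 5.410276.
Denominator 1 + z²/n = 1 + 5.410276/239 = 1.022637.
Adjusted center: (0.30544 + z²/(2n))/1.022637 = 0.30975.
Radicand: p̂(1−p̂)/n + z²/(4n²) = 0.000887641 + 0.000023679 = 0.000911320.
Half-width = 2.326·√0.000911320/1.022637 = 0.06866.
CI: 0.30975 ± 0.06866 = (0.2411, 0.3784).

(0.2411, 0.3784)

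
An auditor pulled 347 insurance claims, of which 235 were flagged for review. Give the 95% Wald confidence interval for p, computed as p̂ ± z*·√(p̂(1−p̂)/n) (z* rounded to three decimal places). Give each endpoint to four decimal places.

(0.6280, 0.7264)

The sample proportion is 235/347 = 0.67723.
SE = √(p̂(1−p̂)/n) = √(0.218588/347) = 0.025099.
z* = 1.960 at the 95% level.
Margin of error: 1.960 × 0.025099 = 0.04919.
Interval: 0.67723 ± 0.04919 → (0.6280, 0.7264).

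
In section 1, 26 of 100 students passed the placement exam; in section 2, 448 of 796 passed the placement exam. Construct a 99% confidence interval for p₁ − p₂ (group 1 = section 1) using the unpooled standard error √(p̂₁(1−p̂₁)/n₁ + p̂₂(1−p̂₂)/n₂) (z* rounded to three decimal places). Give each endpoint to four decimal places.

(-0.4245, -0.1811)

p̂₁ = 26/100 = 0.26000, p̂₂ = 448/796 = 0.56281; p̂₁ − p̂₂ = -0.30281.
SE = √(0.001924000 + 0.000309114) = √0.002233114 = 0.047256.
For 99% confidence, z* = 2.576. Margin of error = 0.12173.
Interval: -0.30281 ± 0.12173 → (-0.4245, -0.1811).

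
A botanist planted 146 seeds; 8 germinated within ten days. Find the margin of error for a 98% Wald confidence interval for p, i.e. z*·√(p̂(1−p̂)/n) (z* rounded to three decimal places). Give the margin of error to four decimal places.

The sample proportion is 8/146 = 0.05479.
SE = √(p̂(1−p̂)/n) = √(0.051792/146) = 0.018835.
The 98% critical value is z* = 2.326.
ME = 2.326·0.018835 = 0.0438.

ME = 0.0438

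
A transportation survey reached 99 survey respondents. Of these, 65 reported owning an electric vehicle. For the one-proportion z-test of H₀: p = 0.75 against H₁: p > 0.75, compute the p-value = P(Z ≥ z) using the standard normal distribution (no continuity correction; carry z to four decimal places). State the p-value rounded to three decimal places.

p-value = 0.984

The sample proportion is 65/99 = 0.65657.
SE₀ = √(0.75·0.25/99) = 0.043519.
z = (p̂ − p₀)/SE = (65/99 − 0.75)/0.043519 ≈ -2.1470.
p-value = P(Z ≥ z) with z = -2.1470 → 0.984.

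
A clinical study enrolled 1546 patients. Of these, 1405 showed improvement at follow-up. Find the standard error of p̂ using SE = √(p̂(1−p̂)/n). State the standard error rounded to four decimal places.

SE = 0.0073

The sample proportion is 1405/1546 = 0.90880.
p̂(1−p̂) = 0.90880·0.09120 = 0.082883.
SE = √(0.082883/1546) = √0.000053611 = 0.0073.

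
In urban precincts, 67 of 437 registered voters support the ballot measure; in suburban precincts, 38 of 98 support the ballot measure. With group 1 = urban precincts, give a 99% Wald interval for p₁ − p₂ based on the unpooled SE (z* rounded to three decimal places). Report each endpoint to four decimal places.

p̂₁ = 0.15332, p̂₂ = 0.38776, so the observed difference is -0.23444.
SE = √(0.000297052 + 0.002422460) = √0.002719512 = 0.052149.
z* = 2.576 at the 99% level. Margin = 2.576·0.052149 = 0.13434.
CI: -0.23444 ± 0.13434 = (-0.3688, -0.1001).

(-0.3688, -0.1001)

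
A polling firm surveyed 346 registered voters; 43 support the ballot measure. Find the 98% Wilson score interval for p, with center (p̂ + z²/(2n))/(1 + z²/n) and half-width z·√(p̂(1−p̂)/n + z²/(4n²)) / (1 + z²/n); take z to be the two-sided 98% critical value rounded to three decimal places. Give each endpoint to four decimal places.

Here p̂ = 43/346 = 0.12428 and z = 2.326 (z² = 5.410276).
1 + z²/n = 1.015637.
Adjusted center: (0.12428 + z²/(2n))/1.015637 = 0.13006.
Radicand: p̂(1−p̂)/n + z²/(4n²) = 0.000314545 + 0.000011298 = 0.000325843.
Half-width = 2.326·√0.000325843/1.015637 = 0.04134.
Interval: 0.13006 ± 0.04134 → (0.0887, 0.1714).

(0.0887, 0.1714)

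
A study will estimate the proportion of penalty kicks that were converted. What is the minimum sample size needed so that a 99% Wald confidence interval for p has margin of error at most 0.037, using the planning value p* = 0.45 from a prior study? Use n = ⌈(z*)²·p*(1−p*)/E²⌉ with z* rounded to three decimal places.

For 99% confidence, z* = 2.576.
p*(1−p*) = 0.45·0.55 = 0.2475.
Required n before rounding: 6.635776 × 0.2475 / 0.037² = 1199.675.
Rounding up, n = 1200.

n = 1200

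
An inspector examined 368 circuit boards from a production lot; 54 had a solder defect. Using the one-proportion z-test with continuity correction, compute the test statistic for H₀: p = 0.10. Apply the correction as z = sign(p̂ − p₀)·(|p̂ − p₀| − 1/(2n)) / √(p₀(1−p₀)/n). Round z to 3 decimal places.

z = 2.902

p̂ = 54/368 = 0.14674. p̂ − p₀ = 0.046739.
1/(2n) = 0.001359.
Corrected numerator: |0.046739| − 0.001359 = 0.045380.
SE₀ = √(0.10·0.90/368) = 0.015639.
z = (+)0.045380/0.015639 = 2.902.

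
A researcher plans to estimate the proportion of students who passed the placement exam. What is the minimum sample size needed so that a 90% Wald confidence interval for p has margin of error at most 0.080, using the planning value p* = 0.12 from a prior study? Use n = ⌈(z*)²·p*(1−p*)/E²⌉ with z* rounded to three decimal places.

For 90% confidence, z* = 1.645.
p*(1−p*) = 0.1056.
(z*)²·p*(1−p*)/E² = 2.706025·0.1056/0.006400 = 44.649.
Rounding up, n = 45.

n = 45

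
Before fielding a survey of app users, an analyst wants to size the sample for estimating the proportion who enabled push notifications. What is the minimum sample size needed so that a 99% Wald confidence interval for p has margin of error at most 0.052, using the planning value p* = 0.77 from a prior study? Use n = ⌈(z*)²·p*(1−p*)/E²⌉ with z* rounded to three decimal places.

z* = 2.576 at the 99% level.
p*(1−p*) = 0.77·0.23 = 0.1771.
Required n before rounding: 6.635776 × 0.1771 / 0.052² = 434.614.
Rounding up, n = 435.

n = 435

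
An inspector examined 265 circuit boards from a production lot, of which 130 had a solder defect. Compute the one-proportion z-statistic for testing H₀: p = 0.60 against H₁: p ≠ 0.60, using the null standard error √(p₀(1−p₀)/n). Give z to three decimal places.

z = -3.636

The sample proportion is 130/265 = 0.49057.
SE₀ = √(0.60·0.40/265) = 0.030094.
z = (0.49057 − 0.60)/0.030094 = -0.10943/0.030094 = -3.636.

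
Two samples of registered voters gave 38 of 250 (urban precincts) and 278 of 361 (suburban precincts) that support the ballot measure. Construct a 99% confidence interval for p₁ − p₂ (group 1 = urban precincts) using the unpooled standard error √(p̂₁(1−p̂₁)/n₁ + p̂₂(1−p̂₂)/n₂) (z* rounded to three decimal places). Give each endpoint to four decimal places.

p̂₁ = 38/250 = 0.15200, p̂₂ = 278/361 = 0.77008; p̂₁ − p̂₂ = -0.61808.
Unpooled SE = √(p̂₁(1−p̂₁)/n₁ + p̂₂(1−p̂₂)/n₂) = √(0.000515584 + 0.000490457) = 0.031718.
For 99% confidence, z* = 2.576. Margin of error = 0.08171.
So the interval runs from -0.6998 to -0.5364.

(-0.6998, -0.5364)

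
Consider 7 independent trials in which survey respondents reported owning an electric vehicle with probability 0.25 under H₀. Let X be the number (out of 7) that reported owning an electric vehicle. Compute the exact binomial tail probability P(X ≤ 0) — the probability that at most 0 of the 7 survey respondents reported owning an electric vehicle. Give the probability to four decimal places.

X is binomial with n = 7 and p = 0.25.
P(X ≤ 0) = C(7,0)·0.25^0·0.75^7.
= 0.133484 = 0.1335.

P = 0.1335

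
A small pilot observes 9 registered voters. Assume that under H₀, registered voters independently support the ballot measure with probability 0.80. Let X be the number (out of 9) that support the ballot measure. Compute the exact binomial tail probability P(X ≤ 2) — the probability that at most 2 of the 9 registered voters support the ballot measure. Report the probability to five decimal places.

P = 0.00031

X is binomial with n = 9 and p = 0.80.
P(X ≤ 2) = C(9,0)·0.80^0·0.20^9 + C(9,1)·0.80^1·0.20^8 + C(9,2)·0.80^2·0.20^7.
= 0.000001 + 0.000018 + 0.000295 = 0.00031.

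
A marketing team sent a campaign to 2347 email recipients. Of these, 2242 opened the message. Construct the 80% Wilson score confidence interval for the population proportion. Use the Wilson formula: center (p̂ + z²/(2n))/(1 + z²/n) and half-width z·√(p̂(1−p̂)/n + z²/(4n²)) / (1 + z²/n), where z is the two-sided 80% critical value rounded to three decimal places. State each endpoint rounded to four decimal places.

Here p̂ = 2242/2347 = 0.95526 and z = 1.282 (z² = 1.643524).
1 + z²/n = 1.000700.
Center = (0.95526 + 0.000350)/1.000700 = 0.95494.
Radicand: p̂(1−p̂)/n + z²/(4n²) = 0.000018209 + 0.000000075 = 0.000018284.
Half-width = 1.282·√0.000018284/1.000700 = 0.00548.
Interval: 0.95494 ± 0.00548 → (0.9495, 0.9604).

(0.9495, 0.9604)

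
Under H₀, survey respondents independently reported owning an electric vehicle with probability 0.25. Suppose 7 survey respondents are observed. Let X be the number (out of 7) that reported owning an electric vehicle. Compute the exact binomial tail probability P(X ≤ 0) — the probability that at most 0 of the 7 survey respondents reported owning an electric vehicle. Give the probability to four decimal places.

X ~ Binomial(n=7, p=0.25).
P(X ≤ 0) = C(7,0)·0.25^0·0.75^7.
= 0.133484 = 0.1335.

P = 0.1335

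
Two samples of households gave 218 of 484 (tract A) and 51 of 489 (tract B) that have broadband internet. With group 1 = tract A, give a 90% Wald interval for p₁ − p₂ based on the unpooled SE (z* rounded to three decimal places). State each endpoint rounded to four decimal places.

p̂₁ = 0.45041, p̂₂ = 0.10429, so the observed difference is 0.34612.
SE = √(0.000511449 + 0.000191037) = √0.000702486 = 0.026504.
The 90% critical value is z* = 1.645. Margin = 1.645·0.026504 = 0.04360.
CI: 0.34612 ± 0.04360 = (0.3025, 0.3897).

(0.3025, 0.3897)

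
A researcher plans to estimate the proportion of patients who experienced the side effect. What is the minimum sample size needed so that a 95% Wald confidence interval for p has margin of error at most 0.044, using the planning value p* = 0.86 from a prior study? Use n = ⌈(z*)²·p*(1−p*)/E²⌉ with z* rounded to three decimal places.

z* = 1.960 at the 95% level.
p*(1−p*) = 0.1204.
(z*)²·p*(1−p*)/E² = 3.841600·0.1204/0.001936 = 238.909.
⌈238.909⌉ = 239.

n = 239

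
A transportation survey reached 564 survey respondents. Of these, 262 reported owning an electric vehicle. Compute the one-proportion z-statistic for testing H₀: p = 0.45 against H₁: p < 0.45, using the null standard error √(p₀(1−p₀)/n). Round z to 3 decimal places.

z = 0.694

The sample proportion is 262/564 = 0.46454.
SE₀ = √(0.45·0.55/564) = 0.020948.
z = (0.46454 − 0.45)/0.020948 = 0.01454/0.020948 = 0.694.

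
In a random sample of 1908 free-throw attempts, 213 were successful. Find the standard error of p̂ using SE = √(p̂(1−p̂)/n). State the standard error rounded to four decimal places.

The sample proportion is 213/1908 = 0.11164.
p̂(1−p̂) = 0.11164·0.88836 = 0.099177.
SE = √(0.099177/1908) = √0.000051980 = 0.0072.

SE = 0.0072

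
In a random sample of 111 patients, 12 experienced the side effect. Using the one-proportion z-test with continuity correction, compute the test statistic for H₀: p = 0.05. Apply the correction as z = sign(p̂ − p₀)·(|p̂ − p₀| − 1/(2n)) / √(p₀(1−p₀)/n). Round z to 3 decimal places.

z = 2.591

Sample proportion p̂ = 12/111 = 0.10811. p̂ − p₀ = 0.058108.
1/(2n) = 0.004505.
Corrected numerator: |0.058108| − 0.004505 = 0.053603.
SE₀ = √(0.05·0.95/111) = 0.020686.
z = +0.053603/0.020686 = 2.591.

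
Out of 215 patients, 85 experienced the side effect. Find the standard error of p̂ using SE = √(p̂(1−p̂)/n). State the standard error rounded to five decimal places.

SE = 0.03334

Sample proportion p̂ = 85/215 = 0.39535.
p̂(1−p̂) = 0.239048.
Dividing by n and taking the root: √0.001111851 = 0.03334.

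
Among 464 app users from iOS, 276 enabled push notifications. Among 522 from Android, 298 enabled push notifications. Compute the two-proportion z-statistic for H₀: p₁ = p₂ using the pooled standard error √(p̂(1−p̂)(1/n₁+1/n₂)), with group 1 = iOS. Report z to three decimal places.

z = 0.761

p̂₁ = 276/464 = 0.59483, p̂₂ = 298/522 = 0.57088.
Pooled p̂ = (276+298)/(464+522) = 574/986 = 0.58215.
SE = √[p̂(1−p̂)(1/n₁+1/n₂)] = √[0.58215·0.41785·(1/464+1/522)] ≈ 0.031468.
z = (p̂₁ − p̂₂)/SE = (0.59483 − 0.57088)/0.031468 = 0.02395/0.031468 = 0.761.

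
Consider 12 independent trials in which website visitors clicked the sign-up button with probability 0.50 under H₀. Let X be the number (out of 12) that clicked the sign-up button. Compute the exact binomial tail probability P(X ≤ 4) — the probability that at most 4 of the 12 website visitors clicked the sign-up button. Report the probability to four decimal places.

X is binomial with n = 12 and p = 0.50.
P(X ≤ 4) = Σ_{j=0}^{4} C(12,j)·0.50^j·0.50^{12−j}.
= 0.000244 + 0.002930 + 0.016113 + 0.053711 + 0.120850 = 0.1938.

P = 0.1938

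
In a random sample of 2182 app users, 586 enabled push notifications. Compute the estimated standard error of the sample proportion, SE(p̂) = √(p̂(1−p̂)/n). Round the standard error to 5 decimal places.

SE = 0.00949

The sample proportion is 586/2182 = 0.26856.
p̂(1−p̂) = 0.26856·0.73144 = 0.196436.
Dividing by n and taking the root: √0.000090026 = 0.00949.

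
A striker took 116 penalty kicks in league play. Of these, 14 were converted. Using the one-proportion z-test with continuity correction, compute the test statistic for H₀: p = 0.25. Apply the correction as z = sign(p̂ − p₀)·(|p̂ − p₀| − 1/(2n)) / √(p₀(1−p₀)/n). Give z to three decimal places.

With x = 14 successes in n = 116, p̂ = 0.12069. p̂ − p₀ = -0.129310.
1/(2n) = 0.004310.
Corrected numerator: |-0.129310| − 0.004310 = 0.125000.
Null standard error: √(0.25·0.75/116) = √0.001616379 = 0.040204.
z = (−)0.125000/0.040204 = -3.109.

z = -3.109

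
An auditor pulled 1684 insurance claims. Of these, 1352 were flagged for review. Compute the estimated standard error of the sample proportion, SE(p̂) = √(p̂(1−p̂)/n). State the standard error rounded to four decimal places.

Sample proportion p̂ = 1352/1684 = 0.80285.
p̂(1−p̂) = 0.80285·0.19715 = 0.158282.
Dividing by n and taking the root: √0.000093992 = 0.0097.

SE = 0.0097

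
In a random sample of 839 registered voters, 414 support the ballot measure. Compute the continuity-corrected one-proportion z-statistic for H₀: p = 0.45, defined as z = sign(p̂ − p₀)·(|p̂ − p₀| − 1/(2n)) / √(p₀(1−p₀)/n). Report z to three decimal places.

z = 2.495

p̂ = 414/839 = 0.49344. p̂ − p₀ = 0.043445.
1/(2n) = 0.000596.
Corrected numerator: |0.043445| − 0.000596 = 0.042849.
SE₀ = √(0.45·0.55/839) = 0.017175.
z = (+)0.042849/0.017175 = 2.495.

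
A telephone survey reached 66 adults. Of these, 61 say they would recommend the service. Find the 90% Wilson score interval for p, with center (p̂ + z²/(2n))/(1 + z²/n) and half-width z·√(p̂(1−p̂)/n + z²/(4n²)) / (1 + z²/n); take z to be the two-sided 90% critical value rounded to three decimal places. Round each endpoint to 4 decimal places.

(0.8524, 0.9626)

Here p̂ = 61/66 = 0.92424 and z = 1.645 (z² = 2.706025).
1 + z²/n = 1.041000.
Adjusted center: (0.92424 + z²/(2n))/1.041000 = 0.90753.
Radicand: p̂(1−p̂)/n + z²/(4n²) = 0.001060884 + 0.000155304 = 0.001216188.
Half-width = z·√(radicand)/denom = 1.645·0.034874/1.041000 = 0.05511.
CI: 0.90753 ± 0.05511 = (0.8524, 0.9626).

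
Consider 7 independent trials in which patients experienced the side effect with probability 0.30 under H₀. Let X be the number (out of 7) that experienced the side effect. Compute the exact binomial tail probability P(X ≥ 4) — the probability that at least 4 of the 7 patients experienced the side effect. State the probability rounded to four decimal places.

P = 0.1260

X is binomial with n = 7 and p = 0.30.
P(X ≥ 4) = C(7,4)·0.30^4·0.70^3 + C(7,5)·0.30^5·0.70^2 + C(7,6)·0.30^6·0.70^1 + C(7,7)·0.30^7·0.70^0.
= 0.097240 + 0.025005 + 0.003572 + 0.000219 = 0.1260.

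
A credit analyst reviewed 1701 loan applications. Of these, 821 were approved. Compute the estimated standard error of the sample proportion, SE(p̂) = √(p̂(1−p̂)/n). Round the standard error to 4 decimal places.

SE = 0.0121

The sample proportion is 821/1701 = 0.48266.
p̂(1−p̂) = 0.249699.
SE = √(0.249699/1701) = √0.000146795 = 0.0121.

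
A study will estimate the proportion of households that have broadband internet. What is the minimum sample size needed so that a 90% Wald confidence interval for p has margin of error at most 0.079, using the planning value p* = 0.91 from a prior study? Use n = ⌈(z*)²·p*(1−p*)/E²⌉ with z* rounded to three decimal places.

z* = 1.645 at the 90% level.
p*(1−p*) = 0.91·0.09 = 0.0819.
(z*)²·p*(1−p*)/E² = 2.706025·0.0819/0.006241 = 35.511.
Rounding up, n = 36.

n = 36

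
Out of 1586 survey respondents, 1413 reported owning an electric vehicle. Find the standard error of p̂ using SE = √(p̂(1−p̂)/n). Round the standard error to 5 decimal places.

With x = 1413 successes in n = 1586, p̂ = 0.89092.
p̂(1−p̂) = 0.89092·0.10908 = 0.097182.
SE = √(0.097182/1586) = 0.00783.

SE = 0.00783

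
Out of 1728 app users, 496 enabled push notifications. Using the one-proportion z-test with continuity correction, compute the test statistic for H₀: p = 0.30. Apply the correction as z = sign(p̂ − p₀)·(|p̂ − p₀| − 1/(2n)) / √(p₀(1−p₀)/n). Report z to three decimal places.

p̂ = 496/1728 = 0.28704. p̂ − p₀ = -0.012963.
1/(2n) = 0.000289.
Corrected numerator: |-0.012963| − 0.000289 = 0.012674.
Under H₀, SE = √(p₀(1−p₀)/n) = √(0.30·0.70/1728) = √0.000121528 = 0.011024.
z = −0.012674/0.011024 = -1.150.

z = -1.150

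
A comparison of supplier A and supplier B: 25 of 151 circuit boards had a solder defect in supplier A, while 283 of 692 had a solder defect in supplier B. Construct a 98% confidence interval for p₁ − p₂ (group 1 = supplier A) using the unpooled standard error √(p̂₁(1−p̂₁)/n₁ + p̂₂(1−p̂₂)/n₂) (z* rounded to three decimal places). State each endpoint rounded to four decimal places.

(-0.3261, -0.1607)

p̂₁ = 0.16556, p̂₂ = 0.40896, so the observed difference is -0.24340.
Unpooled SE = √(p̂₁(1−p̂₁)/n₁ + p̂₂(1−p̂₂)/n₂) = √(0.000914913 + 0.000349294) = 0.035556.
The 98% critical value is z* = 2.326. Margin of error = 0.08270.
Interval: -0.24340 ± 0.08270 → (-0.3261, -0.1607).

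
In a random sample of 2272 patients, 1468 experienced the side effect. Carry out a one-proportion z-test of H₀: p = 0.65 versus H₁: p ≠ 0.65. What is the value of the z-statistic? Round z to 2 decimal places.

The sample proportion is 1468/2272 = 0.64613.
Under H₀, SE = √(p₀(1−p₀)/n) = √(0.65·0.35/2272) = √0.000100132 = 0.010007.
z = (0.64613 − 0.65)/0.010007 = -0.00387/0.010007 = -0.39.

z = -0.39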